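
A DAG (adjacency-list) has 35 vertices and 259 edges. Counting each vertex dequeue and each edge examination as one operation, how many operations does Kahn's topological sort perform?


V = 35 (vertex processing)
E = 259 (edge processing)
V + E = 35 + 259 = 294


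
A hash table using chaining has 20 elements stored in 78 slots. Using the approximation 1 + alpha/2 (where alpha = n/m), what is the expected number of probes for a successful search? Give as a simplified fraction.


Load factor alpha = n/m = 20/78
Expected probes = 1 + alpha/2 = 1 + 20/(2*78)
= 1 + 20/156
= 156/156 + 20/156
= 176/156
Simplify: 44/39


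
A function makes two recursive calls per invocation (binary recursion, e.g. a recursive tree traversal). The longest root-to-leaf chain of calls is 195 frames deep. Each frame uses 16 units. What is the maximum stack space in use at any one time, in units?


Binary recursion: the two calls run one after the other, so only one root-to-leaf chain of frames is on the stack at a time.
Maximum depth (longest chain) = 195 frames
Each frame = 16 units
Max stack space = 195 * 16 = 3120


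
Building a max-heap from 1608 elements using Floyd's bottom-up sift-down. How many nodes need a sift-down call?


In a heap of 1608 elements (0-indexed array):
  Last element index: 1607
  Parent of last element: floor((1607 - 1) / 2) = 803
  Internal nodes: indices 0 to 803
  Count = floor(1608/2) = 804


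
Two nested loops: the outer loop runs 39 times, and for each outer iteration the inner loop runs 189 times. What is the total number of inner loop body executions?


Outer loop: 39 iterations
Inner loop: 189 iterations per outer iteration
Total = 39 * 189 = 7371


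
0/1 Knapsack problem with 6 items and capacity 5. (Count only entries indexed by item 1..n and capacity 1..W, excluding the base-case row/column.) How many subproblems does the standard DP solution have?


The DP table is indexed by (item, capacity).
Rows: 6 items
Columns: 5 capacity values (1 to W)
Total subproblems = 6 * 5 = 30


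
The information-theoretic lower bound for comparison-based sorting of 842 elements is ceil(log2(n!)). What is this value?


A binary decision tree of height h has at most 2^h leaves and needs at least n! of them, so h >= ceil(log2(n!)).
842! is far too large to multiply out, so use Stirling's series:
  ln(n!) ~ n ln n - n + (1/2) ln(2 pi n) + 1/(12n)  (error below 1/(360 n^3), negligible here)
  ln(842) = 6.7357800
  n ln n = 842 * 6.7357800 = 5671.5268
  (1/2) ln(2 pi * 842) = (1/2) ln(5290.4420) = 4.2868
  1/(12*842) = 0.0001
  ln(842!) ~ 5671.5268 - 842 + 4.2868 + 0.0001 = 4833.8137
Convert to base 2: log2(842!) = 4833.8137 / ln 2 = 4833.8137 / 0.69314718 = 6973.7191
ceil(6973.7191) = 6974


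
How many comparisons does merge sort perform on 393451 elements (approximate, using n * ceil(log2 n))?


Recursion depth: ceil(log2(393451)) = 19
Each recursion level merges n = 393451 elements
Total = 393451 * 19 = 7475569


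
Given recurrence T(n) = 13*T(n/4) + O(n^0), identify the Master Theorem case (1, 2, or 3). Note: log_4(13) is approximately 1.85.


Master Theorem parameters: a=13, b=4, c=0
log_b(a) = 1.85
Compare b^c with a: 4^0 = 1 < 13, so c < log_b(a).
Comparing c=0 vs log_b(a)=1.85:
0 < 1.85 => Case 1
Result: T(n) = O(n^(log_4 13)) ~ O(n^1.85)
Master Theorem case = 1


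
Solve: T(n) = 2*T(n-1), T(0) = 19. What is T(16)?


Unrolling:
T(16) = 2*T(15) = 2^2*T(14) = ... = 2^16*T(0)
= 2^16 * 19
= 65536 * 19 = 1245184


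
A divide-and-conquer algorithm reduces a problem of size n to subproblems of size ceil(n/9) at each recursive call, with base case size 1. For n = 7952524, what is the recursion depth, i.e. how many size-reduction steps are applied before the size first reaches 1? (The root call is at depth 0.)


Each step divides the size by 9 (rounding up); after k steps the size is ceil(n/9^k), which equals 1 exactly when 9^k >= n.
So the depth is the smallest k with 9^k >= 7952524, i.e. ceil(log_9(7952524)).
9^7 = 4782969 < 7952524 <= 43046721 = 9^8
Recursion depth = 8


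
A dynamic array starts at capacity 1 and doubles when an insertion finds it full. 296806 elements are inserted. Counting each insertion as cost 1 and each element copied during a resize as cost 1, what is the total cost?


n = 296806
Insertion costs: 296806
Resizes copy 1, 2, 4, ... up to the largest power of 2 that is <= n-1 = 296805, i.e. 262144.
Copy costs = 1 + 2 + 4 + 8 + 16 + 32 + 64 + 128 + 256 + 512 + 1024 + 2048 + 4096 + 8192 + 16384 + 32768 + 65536 + 131072 + 262144 = 524287
Total = 296806 + 524287 = 821093


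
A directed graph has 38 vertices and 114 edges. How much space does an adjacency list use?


Adjacency list: one list head per vertex + one entry per edge
Vertex heads: 38
Edge entries: 114
Total = 38 + 114 = 152


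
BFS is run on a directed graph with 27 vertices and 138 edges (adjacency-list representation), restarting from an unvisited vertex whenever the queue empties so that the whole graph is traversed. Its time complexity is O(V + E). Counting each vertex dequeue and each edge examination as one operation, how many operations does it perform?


A full BFS traversal dequeues each vertex exactly once and examines each directed edge exactly once.
V = 27 (vertex processing cost)
E = 138 (edge examination cost)
Total operations proportional to V + E = 27 + 138 = 165


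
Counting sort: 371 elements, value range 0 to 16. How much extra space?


n = 371 (output array)
k = 17 (count array for 17 distinct values)
Extra space = 371 + 17 = 388


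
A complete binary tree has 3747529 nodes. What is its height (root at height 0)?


In a complete binary tree, level k holds nodes 2^k .. 2^(k+1)-1 (1-indexed).
Height = floor(log2(n)) = floor(log2(3747529)) = 21
Check: 2^21 = 2097152 <= 3747529 < 4194304 = 2^22


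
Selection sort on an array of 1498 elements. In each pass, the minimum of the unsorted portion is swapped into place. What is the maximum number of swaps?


Selection sort performs one swap per pass:
  Pass 1: find min in positions 0 to 1497, swap with position 0
  Pass 2: find min in positions 1 to 1497, swap with position 1
  Pass 3: find min in positions 2 to 1497, swap with position 2
  Pass 4: find min in positions 3 to 1497, swap with position 3
  Pass 5: find min in positions 4 to 1497, swap with position 4
  ... (1492 more passes)
Total passes (and swaps) = n - 1 = 1498 - 1 = 1497


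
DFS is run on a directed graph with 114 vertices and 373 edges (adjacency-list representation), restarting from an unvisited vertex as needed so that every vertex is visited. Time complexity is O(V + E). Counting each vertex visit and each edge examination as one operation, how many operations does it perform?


A full DFS traversal processes each vertex exactly once (push/pop on stack).
Each directed edge is examined once.
V = 114, E = 373
V + E = 487


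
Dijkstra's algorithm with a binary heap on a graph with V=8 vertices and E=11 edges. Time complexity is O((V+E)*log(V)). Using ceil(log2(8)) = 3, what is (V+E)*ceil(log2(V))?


Dijkstra with a binary heap: each vertex is extracted once, each edge may relax once.
Each heap operation costs O(log V).
V + E = 8 + 11 = 19
ceil(log2(8)) = 3 (since 2^2 = 4 < 8 <= 8 = 2^3)
Total heap work = (V+E) * ceil(log2(V)) = 19 * 3 = 57


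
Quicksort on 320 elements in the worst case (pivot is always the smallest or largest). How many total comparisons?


In the worst case, each partition step picks the worst pivot:
  Partition 1: 319 comparisons (n-1 elements to compare)
  Partition 2: 318 comparisons
  Partition 3: 317 comparisons
  Partition 4: 316 comparisons
  Partition 5: 315 comparisons
  ...
  Last partition: 0 comparisons
Total = (n-1) + (n-2) + ... + 1 + 0 = n*(n-1)/2
= 320*319/2 = 51040


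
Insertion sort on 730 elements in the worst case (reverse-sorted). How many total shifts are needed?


In the worst case (reverse-sorted), each element shifts past all previous:
  Element 1: 1 shifts
  Element 2: 2 shifts
  Element 3: 3 shifts
  Element 4: 4 shifts
  Element 5: 5 shifts
  ...
  Element 729: 729 shifts
Total = 1 + 2 + ... + 729
= 730*(730-1)/2 = 266085


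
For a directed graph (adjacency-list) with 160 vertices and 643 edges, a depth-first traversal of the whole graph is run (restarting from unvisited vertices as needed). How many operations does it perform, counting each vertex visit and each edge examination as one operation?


A full DFS traversal visits each vertex once and examines each edge once.
V = 160
E = 643
Sum = 160 + 643 = 803


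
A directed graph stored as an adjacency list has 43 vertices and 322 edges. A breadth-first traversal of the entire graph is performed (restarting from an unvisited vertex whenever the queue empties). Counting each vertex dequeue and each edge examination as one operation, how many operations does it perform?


A full BFS traversal dequeues each vertex once and examines each edge once.
Vertex visits: 43
Edge visits: 322
V + E = 43 + 322 = 365


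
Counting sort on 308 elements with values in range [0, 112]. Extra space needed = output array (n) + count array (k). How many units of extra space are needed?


Output array size: 308 (to store sorted result)
Count array size: 113 (one slot per possible value, range 0 to 112)
Total extra space = 308 + 113 = 421


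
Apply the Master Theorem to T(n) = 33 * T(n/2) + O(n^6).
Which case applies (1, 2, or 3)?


The Master Theorem: T(n) = a*T(n/b) + O(n^c)
  a = 33, b = 2, c = 6
log_b(a) = log_2(33) ~ 5.044
Compare b^c with a: 2^6 = 64 > 33, so c > log_b(a).
Since c > log_b(a), Case 3 applies.
T(n) = O(n^6)
Master Theorem case = 3


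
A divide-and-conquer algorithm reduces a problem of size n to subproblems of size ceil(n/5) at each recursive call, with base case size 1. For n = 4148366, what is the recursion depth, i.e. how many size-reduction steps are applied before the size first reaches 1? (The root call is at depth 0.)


Each step divides the size by 5 (rounding up); after k steps the size is ceil(n/5^k), which equals 1 exactly when 5^k >= n.
So the depth is the smallest k with 5^k >= 4148366, i.e. ceil(log_5(4148366)).
5^9 = 1953125 < 4148366 <= 9765625 = 5^10
Recursion depth = 10


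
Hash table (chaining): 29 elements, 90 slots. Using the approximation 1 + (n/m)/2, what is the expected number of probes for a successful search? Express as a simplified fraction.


Computing expected probes:
alpha = 29/90
= 1 + alpha/2
= 1 + 29/(2*90)
= (2*90 + 29) / (2*90)
= 209/180


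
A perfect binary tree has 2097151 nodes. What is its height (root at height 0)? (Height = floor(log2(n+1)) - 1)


For a perfect binary tree of height h: n = 2^(h+1) - 1, so h = log2(n+1) - 1.
  n + 1 = 2097152 = 2^21
  log2(2097152) = 21
  height = 21 - 1 = 20


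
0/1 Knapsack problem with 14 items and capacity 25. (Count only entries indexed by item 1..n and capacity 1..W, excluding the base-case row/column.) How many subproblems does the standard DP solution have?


The DP table is indexed by (item, capacity).
Rows: 14 items
Columns: 25 capacity values (1 to W)
Total subproblems = 14 * 25 = 350


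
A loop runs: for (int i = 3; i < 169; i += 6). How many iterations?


Loop starts at i = 3, increments by 6, stops when i >= 169.
Number of iterations = ceil((169 - 3) / 6)
= ceil(166 / 6)
= 28


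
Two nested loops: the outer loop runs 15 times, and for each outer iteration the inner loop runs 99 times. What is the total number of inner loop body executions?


Outer loop: 15 iterations
Inner loop: 99 iterations per outer iteration
Total = 15 * 99 = 1485


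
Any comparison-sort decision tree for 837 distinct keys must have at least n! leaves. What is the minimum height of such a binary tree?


A binary decision tree of height h has at most 2^h leaves and needs at least n! of them, so h >= ceil(log2(n!)).
837! is far too large to multiply out, so use Stirling's series:
  ln(n!) ~ n ln n - n + (1/2) ln(2 pi n) + 1/(12n)  (error below 1/(360 n^3), negligible here)
  ln(837) = 6.7298241
  n ln n = 837 * 6.7298241 = 5632.8628
  (1/2) ln(2 pi * 837) = (1/2) ln(5259.0261) = 4.2839
  1/(12*837) = 0.0001
  ln(837!) ~ 5632.8628 - 837 + 4.2839 + 0.0001 = 4800.1468
Convert to base 2: log2(837!) = 4800.1468 / ln 2 = 4800.1468 / 0.69314718 = 6925.1480
ceil(6925.1480) = 6926


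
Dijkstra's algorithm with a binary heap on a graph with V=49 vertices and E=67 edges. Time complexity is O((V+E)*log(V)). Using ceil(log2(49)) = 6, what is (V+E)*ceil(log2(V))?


Dijkstra with a binary heap: each vertex is extracted once, each edge may relax once.
Each heap operation costs O(log V).
V + E = 49 + 67 = 116
ceil(log2(49)) = 6 (since 2^5 = 32 < 49 <= 64 = 2^6)
Total heap work = (V+E) * ceil(log2(V)) = 116 * 6 = 696


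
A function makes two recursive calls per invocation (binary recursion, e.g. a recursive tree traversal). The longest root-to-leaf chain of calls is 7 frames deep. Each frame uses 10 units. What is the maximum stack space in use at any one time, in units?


Binary recursion: the two calls run one after the other, so only one root-to-leaf chain of frames is on the stack at a time.
Maximum depth (longest chain) = 7 frames
Each frame = 10 units
Max stack space = 7 * 10 = 70


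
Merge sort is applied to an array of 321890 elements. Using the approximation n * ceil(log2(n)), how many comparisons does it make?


Merge sort divides the array into halves recursively.
Number of levels = ceil(log2(321890)) = 19
At each level, approximately n = 321890 comparisons are needed for merging.
Total comparisons ~ n * ceil(log2(n)) = 321890 * 19 = 6115910


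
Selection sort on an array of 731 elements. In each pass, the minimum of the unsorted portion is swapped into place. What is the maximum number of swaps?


Selection sort performs one swap per pass:
  Pass 1: find min in positions 0 to 730, swap with position 0
  Pass 2: find min in positions 1 to 730, swap with position 1
  Pass 3: find min in positions 2 to 730, swap with position 2
  Pass 4: find min in positions 3 to 730, swap with position 3
  Pass 5: find min in positions 4 to 730, swap with position 4
  ... (725 more passes)
Total passes (and swaps) = n - 1 = 731 - 1 = 730


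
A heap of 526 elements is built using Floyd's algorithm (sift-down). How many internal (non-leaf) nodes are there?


Leaf nodes occupy roughly half the array.
Sift-down is called for each internal node, starting from the last one.
Internal nodes = floor(n/2) = floor(526/2) = 263


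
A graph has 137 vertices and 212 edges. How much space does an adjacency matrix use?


Adjacency matrix: V x V grid of entries
Space = V^2 = 137^2 = 137 * 137 = 18769


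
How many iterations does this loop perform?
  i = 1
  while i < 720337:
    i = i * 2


The loop variable doubles each iteration:
i = 1 -> 2 -> 4 -> 8 -> 16 -> 32 -> 64 -> 128 -> 256 -> 512 -> 1024 -> 2048 -> 4096 -> 8192 -> 16384 -> 32768 -> 65536 -> 131072 -> 262144 -> 524288 -> 1048576 (stop, 1048576 >= 720337)
Number of doublings = ceil(log2(720337)) = 20


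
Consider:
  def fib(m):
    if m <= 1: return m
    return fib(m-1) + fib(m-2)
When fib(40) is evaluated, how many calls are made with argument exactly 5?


Let N(m) = number of times fib(m) is called while evaluating fib(40).
N(40) = 1 (the initial call).
N(39) = 1 (only fib(40) calls it).
For 1 <= m <= 38: fib(m) is called by fib(m+1) and fib(m+2), so
  N(m) = N(m+1) + N(m+2).
fib(0) is called only by fib(2), so N(0) = N(2).
Walk down from m=40:
  N(40)=1, N(39)=1, N(38)=2, N(37)=3, N(36)=5, N(35)=8, N(34)=13, N(33)=21, N(32)=34, N(31)=55, N(30)=89, N(29)=144, N(28)=233, N(27)=377, N(26)=610, N(25)=987, N(24)=1597, N(23)=2584, N(22)=4181, N(21)=6765, N(20)=10946, N(19)=17711, N(18)=28657, N(17)=46368, N(16)=75025, N(15)=121393, N(14)=196418, N(13)=317811, N(12)=514229, N(11)=832040, N(10)=1346269, N(9)=2178309, N(8)=3524578, N(7)=5702887, N(6)=9227465, N(5)=14930352
N(5) = 14930352


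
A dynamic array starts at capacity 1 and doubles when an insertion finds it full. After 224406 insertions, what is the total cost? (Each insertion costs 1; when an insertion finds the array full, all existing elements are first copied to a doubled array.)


Insertion cost: 224406 (one per element)
Resizes occur just before inserting elements 2, 3, 5, 9, ...
Elements copied at each resize: 1 + 2 + 4 + 8 + 16 + 32 + 64 + 128 + 256 + 512 + 1024 + 2048 + 4096 + 8192 + 16384 + 32768 + 65536 + 131072
Sum of copies = 262143 (geometric series: 2^k - 1)
Total = 224406 + 262143 = 486549


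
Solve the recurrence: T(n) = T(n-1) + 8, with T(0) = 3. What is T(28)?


Unrolling the recurrence:
T(28) = T(27) + 8
       = T(26) + 8 + 8
       = T(25) + 8*3
       ...
       = T(0) + 8*28
       = 3 + 224 = 227


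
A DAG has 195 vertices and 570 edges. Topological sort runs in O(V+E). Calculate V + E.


V = 195 (vertex processing)
E = 570 (edge processing)
V + E = 195 + 570 = 765


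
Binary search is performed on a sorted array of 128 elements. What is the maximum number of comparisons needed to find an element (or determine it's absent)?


Binary search halves the search space each comparison:
  Step 1: search space = 128 -> 64
  Step 2: search space = 64 -> 32
  Step 3: search space = 32 -> 16
  Step 4: search space = 16 -> 8
  Step 5: search space = 8 -> 4
  Step 6: search space = 4 -> 2
  Step 7: search space = 2 -> 1
  Step 8: search space = 1 (final check)
Maximum comparisons = floor(log2(128)) + 1 = 7 + 1 = 8


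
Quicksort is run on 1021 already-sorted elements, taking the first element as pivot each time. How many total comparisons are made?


Sum of comparisons per partition:
1020 + 1019 + ... + 1 + 0
= 1021 * (1021 - 1) / 2
= 1021 * 1020 / 2
= 520710


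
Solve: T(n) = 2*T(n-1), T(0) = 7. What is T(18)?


Unrolling:
T(18) = 2*T(17) = 2^2*T(16) = ... = 2^18*T(0)
= 2^18 * 7
= 262144 * 7 = 1835008


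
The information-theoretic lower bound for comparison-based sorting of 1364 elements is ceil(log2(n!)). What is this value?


A binary decision tree of height h has at most 2^h leaves and needs at least n! of them, so h >= ceil(log2(n!)).
1364! is far too large to multiply out, so use Stirling's series:
  ln(n!) ~ n ln n - n + (1/2) ln(2 pi n) + 1/(12n)  (error below 1/(360 n^3), negligible here)
  ln(1364) = 7.2181768
  n ln n = 1364 * 7.2181768 = 9845.5932
  (1/2) ln(2 pi * 1364) = (1/2) ln(8570.2648) = 4.5280
  1/(12*1364) = 0.0001
  ln(1364!) ~ 9845.5932 - 1364 + 4.5280 + 0.0001 = 8486.1213
Convert to base 2: log2(1364!) = 8486.1213 / ln 2 = 8486.1213 / 0.69314718 = 12242.8851
ceil(12242.8851) = 12243


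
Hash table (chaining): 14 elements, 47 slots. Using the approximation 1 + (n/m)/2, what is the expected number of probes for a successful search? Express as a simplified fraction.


Computing expected probes:
alpha = 14/47
= 1 + alpha/2
= 1 + 14/(2*47)
= (2*47 + 14) / (2*47)
= 108/94 = 54/47


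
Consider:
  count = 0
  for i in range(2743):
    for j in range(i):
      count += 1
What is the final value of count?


For each i, the inner loop runs i times:
  i=0: inner runs 0 times
  i=1: inner runs 1 time
  i=2: inner runs 2 times
  i=3: inner runs 3 times
  i=4: inner runs 4 times
  i=5: inner runs 5 times
  i=6: inner runs 6 times
  i=7: inner runs 7 times
  ...
Total = 0 + 1 + 2 + ... + 2742 = 2743*(2743-1)/2 = 3760653


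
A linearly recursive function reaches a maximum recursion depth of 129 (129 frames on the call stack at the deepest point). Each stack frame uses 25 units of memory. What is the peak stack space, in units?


Maximum recursion depth = 129 frames
Memory per frame = 25 units
Total stack space = depth * frame_size
= 129 * 25 = 3225


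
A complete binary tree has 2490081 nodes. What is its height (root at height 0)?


In a complete binary tree, level k holds nodes 2^k .. 2^(k+1)-1 (1-indexed).
Height = floor(log2(n)) = floor(log2(2490081)) = 21
Check: 2^21 = 2097152 <= 2490081 < 4194304 = 2^22


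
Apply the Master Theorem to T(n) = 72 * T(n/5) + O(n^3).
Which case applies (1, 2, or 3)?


The Master Theorem: T(n) = a*T(n/b) + O(n^c)
  a = 72, b = 5, c = 3
log_b(a) = log_5(72) ~ 2.657
Compare b^c with a: 5^3 = 125 > 72, so c > log_b(a).
Since c > log_b(a), Case 3 applies.
T(n) = O(n^3)
Master Theorem case = 3


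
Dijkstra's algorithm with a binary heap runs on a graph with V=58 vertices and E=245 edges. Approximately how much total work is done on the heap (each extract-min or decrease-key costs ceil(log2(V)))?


Dijkstra with a binary heap: each vertex is extracted once, each edge may relax once.
Each heap operation costs O(log V).
V + E = 58 + 245 = 303
ceil(log2(58)) = 6 (since 2^5 = 32 < 58 <= 64 = 2^6)
Total heap work = (V+E) * ceil(log2(V)) = 303 * 6 = 1818


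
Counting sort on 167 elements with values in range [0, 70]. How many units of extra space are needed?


Output array size: 167 (to store sorted result)
Count array size: 71 (one slot per possible value, range 0 to 70)
Total extra space = 167 + 71 = 238


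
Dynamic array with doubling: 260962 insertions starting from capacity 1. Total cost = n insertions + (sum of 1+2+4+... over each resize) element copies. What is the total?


n = 260962
Insertion costs: 260962
Resizes copy 1, 2, 4, ... up to the largest power of 2 that is <= n-1 = 260961, i.e. 131072.
Copy costs = 1 + 2 + 4 + 8 + 16 + 32 + 64 + 128 + 256 + 512 + 1024 + 2048 + 4096 + 8192 + 16384 + 32768 + 65536 + 131072 = 262143
Total = 260962 + 262143 = 523105


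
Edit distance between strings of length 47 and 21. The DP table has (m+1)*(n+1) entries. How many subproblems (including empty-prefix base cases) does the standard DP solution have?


The table includes base cases (empty prefixes).
Rows: (m+1) = 48
Columns: (n+1) = 22
Total = 48 * 22 = 1056


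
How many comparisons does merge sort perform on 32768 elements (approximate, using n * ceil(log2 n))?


Recursion depth: ceil(log2(32768)) = 15
Each recursion level merges n = 32768 elements
Total = 32768 * 15 = 491520


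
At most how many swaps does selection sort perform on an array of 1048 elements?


Each of the 1047 passes places one element in its final position.
Pass 1: swap minimum into position 0
Pass 2: swap minimum of remaining into position 1
...
Pass 1047: last two elements, one swap
Maximum swaps = 1048 - 1 = 1047


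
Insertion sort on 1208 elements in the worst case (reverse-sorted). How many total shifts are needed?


In the worst case (reverse-sorted), each element shifts past all previous:
  Element 1: 1 shifts
  Element 2: 2 shifts
  Element 3: 3 shifts
  Element 4: 4 shifts
  Element 5: 5 shifts
  ...
  Element 1207: 1207 shifts
Total = 1 + 2 + ... + 1207
= 1208*(1208-1)/2 = 729028


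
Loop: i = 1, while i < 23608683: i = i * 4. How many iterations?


i multiplies by 4 each step:
i = 1 -> 4 -> 16 -> 64 -> 256 -> 1024 -> 4096 -> 16384 -> 65536 -> 262144 -> 1048576 -> 4194304 -> 16777216 -> 67108864 (stop)
Iterations = ceil(log_4(23608683)) = 13


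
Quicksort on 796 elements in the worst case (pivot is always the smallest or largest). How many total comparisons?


In the worst case, each partition step picks the worst pivot:
  Partition 1: 795 comparisons (n-1 elements to compare)
  Partition 2: 794 comparisons
  Partition 3: 793 comparisons
  Partition 4: 792 comparisons
  Partition 5: 791 comparisons
  ...
  Last partition: 0 comparisons
Total = (n-1) + (n-2) + ... + 1 + 0 = n*(n-1)/2
= 796*795/2 = 316410


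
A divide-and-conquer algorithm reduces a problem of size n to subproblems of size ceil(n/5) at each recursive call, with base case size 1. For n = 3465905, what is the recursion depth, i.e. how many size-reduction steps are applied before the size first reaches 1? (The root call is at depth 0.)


Each step divides the size by 5 (rounding up); after k steps the size is ceil(n/5^k), which equals 1 exactly when 5^k >= n.
So the depth is the smallest k with 5^k >= 3465905, i.e. ceil(log_5(3465905)).
5^9 = 1953125 < 3465905 <= 9765625 = 5^10
Recursion depth = 10


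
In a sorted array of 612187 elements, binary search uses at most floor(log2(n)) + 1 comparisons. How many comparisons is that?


Halving sequence: 612187 -> 306093 -> 153046 -> 76523 -> 38261 -> 19130 -> 9565 -> 4782 -> 2391 -> 1195 -> 597 -> 298 -> 149 -> 74 -> 37 -> 18 -> 9 -> 4 -> 2 -> 1
Number of halvings = 19
Max comparisons = 19 + 1 = 20


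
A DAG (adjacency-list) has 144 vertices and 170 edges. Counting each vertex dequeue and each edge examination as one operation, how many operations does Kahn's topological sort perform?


V = 144 (vertex processing)
E = 170 (edge processing)
V + E = 144 + 170 = 314


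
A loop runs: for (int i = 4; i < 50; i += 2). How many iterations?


Loop starts at i = 4, increments by 2, stops when i >= 50.
Number of iterations = ceil((50 - 4) / 2)
= ceil(46 / 2)
= 23


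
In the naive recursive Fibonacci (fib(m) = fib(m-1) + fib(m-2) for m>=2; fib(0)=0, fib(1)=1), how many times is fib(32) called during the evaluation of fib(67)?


Let N(m) = number of times fib(m) is called while evaluating fib(67).
N(67) = 1 (the initial call).
N(66) = 1 (only fib(67) calls it).
For 1 <= m <= 65: fib(m) is called by fib(m+1) and fib(m+2), so
  N(m) = N(m+1) + N(m+2).
fib(0) is called only by fib(2), so N(0) = N(2).
Walk down from m=67:
  N(67)=1, N(66)=1, N(65)=2, N(64)=3, N(63)=5, N(62)=8, N(61)=13, N(60)=21, N(59)=34, N(58)=55, N(57)=89, N(56)=144, N(55)=233, N(54)=377, N(53)=610, N(52)=987, N(51)=1597, N(50)=2584, N(49)=4181, N(48)=6765, N(47)=10946, N(46)=17711, N(45)=28657, N(44)=46368, N(43)=75025, N(42)=121393, N(41)=196418, N(40)=317811, N(39)=514229, N(38)=832040, N(37)=1346269, N(36)=2178309, N(35)=3524578, N(34)=5702887, N(33)=9227465, N(32)=14930352
N(32) = 14930352


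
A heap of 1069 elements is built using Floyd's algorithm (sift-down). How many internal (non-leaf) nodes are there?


Leaf nodes occupy roughly half the array.
Sift-down is called for each internal node, starting from the last one.
Internal nodes = floor(n/2) = floor(1069/2) = 534


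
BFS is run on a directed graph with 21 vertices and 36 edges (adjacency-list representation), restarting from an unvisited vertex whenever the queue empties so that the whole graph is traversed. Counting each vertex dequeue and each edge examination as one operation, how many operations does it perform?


A full BFS traversal dequeues each vertex exactly once and examines each directed edge exactly once.
V = 21 (vertex processing cost)
E = 36 (edge examination cost)
Total operations proportional to V + E = 21 + 36 = 57


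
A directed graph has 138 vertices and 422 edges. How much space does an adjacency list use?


Adjacency list: one list head per vertex + one entry per edge
Vertex heads: 138
Edge entries: 422
Total = 138 + 422 = 560


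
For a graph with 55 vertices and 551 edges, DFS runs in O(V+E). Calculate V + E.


A full DFS traversal visits each vertex once and examines each edge once.
V = 55
E = 551
Sum = 55 + 551 = 606


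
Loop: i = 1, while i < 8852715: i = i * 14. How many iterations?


i multiplies by 14 each step:
i = 1 -> 14 -> 196 -> 2744 -> 38416 -> 537824 -> 7529536 -> 105413504 (stop)
Iterations = ceil(log_14(8852715)) = 7


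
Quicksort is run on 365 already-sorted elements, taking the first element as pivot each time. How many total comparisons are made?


Sum of comparisons per partition:
364 + 363 + ... + 1 + 0
= 365 * (365 - 1) / 2
= 365 * 364 / 2
= 66430


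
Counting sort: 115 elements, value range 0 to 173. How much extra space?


n = 115 (output array)
k = 174 (count array for 174 distinct values)
Extra space = 115 + 174 = 289


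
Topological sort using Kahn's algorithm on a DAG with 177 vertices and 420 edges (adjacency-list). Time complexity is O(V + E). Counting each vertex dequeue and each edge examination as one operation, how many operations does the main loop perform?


Kahn's algorithm:
  1. Compute in-degrees: O(V + E)
  2. Process queue: each vertex dequeued once (O(V))
     each edge examined once (O(E))
Total = V + E = 177 + 420 = 597


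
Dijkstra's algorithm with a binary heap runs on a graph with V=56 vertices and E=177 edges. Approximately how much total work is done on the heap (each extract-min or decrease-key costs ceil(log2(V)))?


Dijkstra with a binary heap: each vertex is extracted once, each edge may relax once.
Each heap operation costs O(log V).
V + E = 56 + 177 = 233
ceil(log2(56)) = 6 (since 2^5 = 32 < 56 <= 64 = 2^6)
Total heap work = (V+E) * ceil(log2(V)) = 233 * 6 = 1398


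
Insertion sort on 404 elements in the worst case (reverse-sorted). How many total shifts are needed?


In the worst case (reverse-sorted), each element shifts past all previous:
  Element 1: 1 shifts
  Element 2: 2 shifts
  Element 3: 3 shifts
  Element 4: 4 shifts
  Element 5: 5 shifts
  ...
  Element 403: 403 shifts
Total = 1 + 2 + ... + 403
= 404*(404-1)/2 = 81406


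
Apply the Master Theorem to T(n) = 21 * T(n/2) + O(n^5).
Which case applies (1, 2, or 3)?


The Master Theorem: T(n) = a*T(n/b) + O(n^c)
  a = 21, b = 2, c = 5
log_b(a) = log_2(21) ~ 4.392
Compare b^c with a: 2^5 = 32 > 21, so c > log_b(a).
Since c > log_b(a), Case 3 applies.
T(n) = O(n^5)
Master Theorem case = 3


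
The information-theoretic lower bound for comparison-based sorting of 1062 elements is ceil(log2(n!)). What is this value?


A binary decision tree of height h has at most 2^h leaves and needs at least n! of them, so h >= ceil(log2(n!)).
1062! is far too large to multiply out, so use Stirling's series:
  ln(n!) ~ n ln n - n + (1/2) ln(2 pi n) + 1/(12n)  (error below 1/(360 n^3), negligible here)
  ln(1062) = 6.9679092
  n ln n = 1062 * 6.9679092 = 7399.9196
  (1/2) ln(2 pi * 1062) = (1/2) ln(6672.7428) = 4.4029
  1/(12*1062) = 0.0001
  ln(1062!) ~ 7399.9196 - 1062 + 4.4029 + 0.0001 = 6342.3226
Convert to base 2: log2(1062!) = 6342.3226 / ln 2 = 6342.3226 / 0.69314718 = 9150.0374
ceil(9150.0374) = 9151


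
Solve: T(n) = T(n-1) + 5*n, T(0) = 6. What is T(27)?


Expanding the recurrence:
T(27) = T(26) + 5*27
       = T(25) + 5*26 + 5*27
       ...
       = T(0) + 5*(1 + 2 + ... + 27)
       = 6 + 5 * 27*28/2
       = 6 + 5 * 378
       = 6 + 1890 = 1896


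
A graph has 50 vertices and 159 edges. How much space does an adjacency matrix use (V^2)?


Adjacency matrix: V x V grid of entries
Space = V^2 = 50^2 = 50 * 50 = 2500


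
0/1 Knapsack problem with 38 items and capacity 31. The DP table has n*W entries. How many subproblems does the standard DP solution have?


The DP table is indexed by (item, capacity).
Rows: 38 items
Columns: 31 capacity values (1 to W)
Total subproblems = 38 * 31 = 1178


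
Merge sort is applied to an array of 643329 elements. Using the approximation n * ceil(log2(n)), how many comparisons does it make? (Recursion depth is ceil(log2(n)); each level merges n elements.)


Merge sort divides the array into halves recursively.
Number of levels = ceil(log2(643329)) = 20
At each level, approximately n = 643329 comparisons are needed for merging.
Total comparisons ~ n * ceil(log2(n)) = 643329 * 20 = 12866580


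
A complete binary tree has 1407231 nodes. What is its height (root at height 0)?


In a complete binary tree, level k holds nodes 2^k .. 2^(k+1)-1 (1-indexed).
Height = floor(log2(n)) = floor(log2(1407231)) = 20
Check: 2^20 = 1048576 <= 1407231 < 2097152 = 2^21


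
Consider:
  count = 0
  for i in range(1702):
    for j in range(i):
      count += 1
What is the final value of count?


For each i, the inner loop runs i times:
  i=0: inner runs 0 times
  i=1: inner runs 1 time
  i=2: inner runs 2 times
  i=3: inner runs 3 times
  i=4: inner runs 4 times
  i=5: inner runs 5 times
  i=6: inner runs 6 times
  i=7: inner runs 7 times
  ...
Total = 0 + 1 + 2 + ... + 1701 = 1702*(1702-1)/2 = 1447551


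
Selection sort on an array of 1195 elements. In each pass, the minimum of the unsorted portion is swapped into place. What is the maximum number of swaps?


Selection sort performs one swap per pass:
  Pass 1: find min in positions 0 to 1194, swap with position 0
  Pass 2: find min in positions 1 to 1194, swap with position 1
  Pass 3: find min in positions 2 to 1194, swap with position 2
  Pass 4: find min in positions 3 to 1194, swap with position 3
  Pass 5: find min in positions 4 to 1194, swap with position 4
  ... (1189 more passes)
Total passes (and swaps) = n - 1 = 1195 - 1 = 1194


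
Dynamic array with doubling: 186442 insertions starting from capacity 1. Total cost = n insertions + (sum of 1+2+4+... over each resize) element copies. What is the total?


n = 186442
Insertion costs: 186442
Resizes copy 1, 2, 4, ... up to the largest power of 2 that is <= n-1 = 186441, i.e. 131072.
Copy costs = 1 + 2 + 4 + 8 + 16 + 32 + 64 + 128 + 256 + 512 + 1024 + 2048 + 4096 + 8192 + 16384 + 32768 + 65536 + 131072 = 262143
Total = 186442 + 262143 = 448585


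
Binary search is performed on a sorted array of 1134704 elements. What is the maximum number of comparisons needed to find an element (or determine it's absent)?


Binary search halves the search space each comparison:
  Step 1: search space = 1134704 -> 567352
  Step 2: search space = 567352 -> 283676
  Step 3: search space = 283676 -> 141838
  Step 4: search space = 141838 -> 70919
  Step 5: search space = 70919 -> 35459
  Step 6: search space = 35459 -> 17729
  Step 7: search space = 17729 -> 8864
  Step 8: search space = 8864 -> 4432
  Step 9: search space = 4432 -> 2216
  Step 10: search space = 2216 -> 1108
  Step 11: search space = 1108 -> 554
  Step 12: search space = 554 -> 277
  Step 13: search space = 277 -> 138
  Step 14: search space = 138 -> 69
  Step 15: search space = 69 -> 34
  Step 16: search space = 34 -> 17
  Step 17: search space = 17 -> 8
  Step 18: search space = 8 -> 4
  Step 19: search space = 4 -> 2
  Step 20: search space = 2 -> 1
  Step 21: search space = 1 (final check)
Maximum comparisons = floor(log2(1134704)) + 1 = 20 + 1 = 21


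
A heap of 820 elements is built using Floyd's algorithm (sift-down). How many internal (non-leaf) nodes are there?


Leaf nodes occupy roughly half the array.
Sift-down is called for each internal node, starting from the last one.
Internal nodes = floor(n/2) = floor(820/2) = 410


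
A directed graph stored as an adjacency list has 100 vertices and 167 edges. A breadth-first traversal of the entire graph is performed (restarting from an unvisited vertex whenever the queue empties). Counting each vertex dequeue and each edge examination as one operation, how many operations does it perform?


A full BFS traversal dequeues each vertex once and examines each edge once.
Vertex visits: 100
Edge visits: 167
V + E = 100 + 167 = 267


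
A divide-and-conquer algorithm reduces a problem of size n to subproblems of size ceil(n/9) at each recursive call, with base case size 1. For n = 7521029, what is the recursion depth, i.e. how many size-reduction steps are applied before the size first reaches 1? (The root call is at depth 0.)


Each step divides the size by 9 (rounding up); after k steps the size is ceil(n/9^k), which equals 1 exactly when 9^k >= n.
So the depth is the smallest k with 9^k >= 7521029, i.e. ceil(log_9(7521029)).
9^7 = 4782969 < 7521029 <= 43046721 = 9^8
Recursion depth = 8


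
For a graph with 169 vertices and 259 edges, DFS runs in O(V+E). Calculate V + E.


A full DFS traversal visits each vertex once and examines each edge once.
V = 169
E = 259
Sum = 169 + 259 = 428


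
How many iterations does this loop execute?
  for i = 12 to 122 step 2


The loop variable i takes values starting at 12 and increments by 2 each iteration.
Sequence: i = 12, 14, 16, 18, 20, 22, 24, 26, 28, ...
The upper bound 122 is inclusive, so the count is floor((last - first) / step) + 1:
floor((122 - 12) / 2) + 1 = floor(110/2) + 1 = 55 + 1 = 56


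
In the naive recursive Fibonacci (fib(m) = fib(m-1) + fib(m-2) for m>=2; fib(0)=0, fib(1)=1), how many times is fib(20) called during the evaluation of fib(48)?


Let N(m) = number of times fib(m) is called while evaluating fib(48).
N(48) = 1 (the initial call).
N(47) = 1 (only fib(48) calls it).
For 1 <= m <= 46: fib(m) is called by fib(m+1) and fib(m+2), so
  N(m) = N(m+1) + N(m+2).
fib(0) is called only by fib(2), so N(0) = N(2).
Walk down from m=48:
  N(48)=1, N(47)=1, N(46)=2, N(45)=3, N(44)=5, N(43)=8, N(42)=13, N(41)=21, N(40)=34, N(39)=55, N(38)=89, N(37)=144, N(36)=233, N(35)=377, N(34)=610, N(33)=987, N(32)=1597, N(31)=2584, N(30)=4181, N(29)=6765, N(28)=10946, N(27)=17711, N(26)=28657, N(25)=46368, N(24)=75025, N(23)=121393, N(22)=196418, N(21)=317811, N(20)=514229
N(20) = 514229


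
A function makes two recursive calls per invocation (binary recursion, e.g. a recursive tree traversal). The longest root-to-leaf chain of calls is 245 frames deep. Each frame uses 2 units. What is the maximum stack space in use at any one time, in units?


Binary recursion: the two calls run one after the other, so only one root-to-leaf chain of frames is on the stack at a time.
Maximum depth (longest chain) = 245 frames
Each frame = 2 units
Max stack space = 245 * 2 = 490


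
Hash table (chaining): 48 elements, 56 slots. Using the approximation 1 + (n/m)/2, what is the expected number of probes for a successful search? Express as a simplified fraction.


Computing expected probes:
alpha = 48/56
= 1 + alpha/2
= 1 + 48/(2*56)
= (2*56 + 48) / (2*56)
= 160/112 = 10/7


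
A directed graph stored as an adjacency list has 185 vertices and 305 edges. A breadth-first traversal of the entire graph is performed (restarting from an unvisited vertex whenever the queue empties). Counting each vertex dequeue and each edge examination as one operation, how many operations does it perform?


A full BFS traversal dequeues each vertex once and examines each edge once.
Vertex visits: 185
Edge visits: 305
V + E = 185 + 305 = 490


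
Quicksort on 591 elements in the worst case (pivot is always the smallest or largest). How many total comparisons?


In the worst case, each partition step picks the worst pivot:
  Partition 1: 590 comparisons (n-1 elements to compare)
  Partition 2: 589 comparisons
  Partition 3: 588 comparisons
  Partition 4: 587 comparisons
  Partition 5: 586 comparisons
  ...
  Last partition: 0 comparisons
Total = (n-1) + (n-2) + ... + 1 + 0 = n*(n-1)/2
= 591*590/2 = 174345


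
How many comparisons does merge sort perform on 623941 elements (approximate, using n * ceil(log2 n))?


Recursion depth: ceil(log2(623941)) = 20
Each recursion level merges n = 623941 elements
Total = 623941 * 20 = 12478820


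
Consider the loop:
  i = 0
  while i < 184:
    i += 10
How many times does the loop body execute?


Starting at i = 0, each iteration adds 10.
Iterations until i >= 184:
  Iteration 1: i = 0 -> i = 10
  Iteration 2: i = 10 -> i = 20
  Iteration 3: i = 20 -> i = 30
  Iteration 4: i = 30 -> i = 40
  Iteration 5: i = 40 -> i = 50
  Iteration 6: i = 50 -> i = 60
  Iteration 7: i = 60 -> i = 70
  Iteration 8: i = 70 -> i = 80
  ... continuing ...
Total iterations = ceil(184/10) = 19


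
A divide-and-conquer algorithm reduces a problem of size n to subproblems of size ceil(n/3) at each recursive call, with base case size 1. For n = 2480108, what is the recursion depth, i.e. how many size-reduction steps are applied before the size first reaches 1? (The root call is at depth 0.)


Each step divides the size by 3 (rounding up); after k steps the size is ceil(n/3^k), which equals 1 exactly when 3^k >= n.
So the depth is the smallest k with 3^k >= 2480108, i.e. ceil(log_3(2480108)).
3^13 = 1594323 < 2480108 <= 4782969 = 3^14
Recursion depth = 14


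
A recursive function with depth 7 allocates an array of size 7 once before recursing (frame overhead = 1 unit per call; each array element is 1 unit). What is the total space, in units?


Array allocation: 7 units (allocated once)
Stack frames: 7 deep * 1 per frame = 7 units
Total = 7 + 7 = 14
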